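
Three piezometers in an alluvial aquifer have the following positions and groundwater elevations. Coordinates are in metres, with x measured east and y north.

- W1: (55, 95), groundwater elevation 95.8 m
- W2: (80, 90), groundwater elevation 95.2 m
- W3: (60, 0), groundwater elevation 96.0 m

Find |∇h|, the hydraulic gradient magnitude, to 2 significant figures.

Differences from W1: to W2 (Δx, Δy, Δh) = (25, -5, -0.6); to W3 = (5, -95, +0.2).
Solve a·Δx + b·Δy = Δh: det = 25·(-95) − 5·(-5) = -2350.
∂h/∂x = [(-0.6)·(-95) − (+0.2)·(-5)] / -2350 = -0.02468
∂h/∂y = [25·(+0.2) − 5·(-0.6)] / -2350 = -0.003404
|∇h| = √(-0.02468² + -0.003404²) = 0.02491

0.025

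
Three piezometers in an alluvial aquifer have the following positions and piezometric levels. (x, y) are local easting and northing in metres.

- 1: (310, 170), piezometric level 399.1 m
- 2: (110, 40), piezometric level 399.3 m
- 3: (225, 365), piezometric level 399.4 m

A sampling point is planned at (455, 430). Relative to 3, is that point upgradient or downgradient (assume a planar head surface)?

downgradient

With h = a·x + b·y + c and 1 as origin, the differences give:
  (-200)·a + (-130)·b = +0.2
  (-85)·a + 195·b = +0.3
Eliminate b (×195 and ×(-130), subtract): -50050·a = 78.00 → a = ∂h/∂x = -0.001558
Back-substitute: b = ∂h/∂y = +0.0008591.
Head at (455, 430) = 399.1 + (-0.001558)·(145) + (+0.0008591)·(260) = 399.10 m.
That is lower than the 399.4 m at 3, so the point is downgradient.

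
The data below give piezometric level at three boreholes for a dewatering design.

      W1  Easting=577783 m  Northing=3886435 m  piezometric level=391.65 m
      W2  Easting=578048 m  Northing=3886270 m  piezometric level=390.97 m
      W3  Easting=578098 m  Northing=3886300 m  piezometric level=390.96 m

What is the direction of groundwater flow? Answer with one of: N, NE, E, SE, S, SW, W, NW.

Differences from W1: to W2 (Δx, Δy, Δh) = (265, -165, -0.68); to W3 = (315, -135, -0.69).
Determinant of the coordinate differences = 265·(-135) − 315·(-165) = 16200.
∂h/∂x = [(-0.68)·(-135) − (-0.69)·(-165)] / 16200 = -0.001361
∂h/∂y = [265·(-0.69) − 315·(-0.68)] / 16200 = +0.001935
Flow = −∇h = (+0.001361 east, -0.001935 north), which points southeast.

SE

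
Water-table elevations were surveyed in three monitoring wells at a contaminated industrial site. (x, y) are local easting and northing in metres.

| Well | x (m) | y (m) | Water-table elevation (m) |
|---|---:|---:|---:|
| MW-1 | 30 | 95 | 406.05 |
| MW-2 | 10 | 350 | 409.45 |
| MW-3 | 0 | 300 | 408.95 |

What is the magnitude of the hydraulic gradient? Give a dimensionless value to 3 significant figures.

Taking MW-1 as reference: MW-2−MW-1 = (-20, 255, +3.40); MW-3−MW-1 = (-30, 205, +2.90).
Solve a·Δx + b·Δy = Δh: det = (-20)·205 − (-30)·255 = 3550.
∂h/∂x = [(+3.40)·205 − (+2.90)·255] / 3550 = -0.01197
∂h/∂y = [(-20)·(+2.90) − (-30)·(+3.40)] / 3550 = +0.01239
|∇h| = √(-0.01197² + 0.01239²) = 0.01723

0.0172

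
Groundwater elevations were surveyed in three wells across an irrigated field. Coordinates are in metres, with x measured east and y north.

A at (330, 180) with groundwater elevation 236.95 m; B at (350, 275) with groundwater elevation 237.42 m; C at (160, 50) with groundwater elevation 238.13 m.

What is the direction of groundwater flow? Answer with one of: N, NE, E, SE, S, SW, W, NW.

With h = a·x + b·y + c and A as origin, the differences give:
  20·a + 95·b = +0.47
  (-170)·a + (-130)·b = +1.18
Eliminate b (×(-130) and ×95, subtract): 13550·a = -173.200 → a = ∂h/∂x = -0.01278
Back-substitute: b = ∂h/∂y = +0.007638.
Flow = −∇h = (+0.01278 east, -0.007638 north), which points southeast.

SE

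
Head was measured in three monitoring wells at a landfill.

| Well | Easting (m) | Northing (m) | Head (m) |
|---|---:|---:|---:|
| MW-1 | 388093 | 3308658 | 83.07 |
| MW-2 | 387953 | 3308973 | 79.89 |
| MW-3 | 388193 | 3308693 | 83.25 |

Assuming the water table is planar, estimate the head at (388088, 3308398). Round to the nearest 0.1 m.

85.1 m

With h = a·x + b·y + c and MW-1 as origin, the differences give:
  (-140)·a + 315·b = -3.18
  100·a + 35·b = +0.18
Eliminate b (×35 and ×315, subtract): -36400·a = -168.000 → a = ∂h/∂x = +0.004615
Back-substitute: b = ∂h/∂y = -0.008044.
h(388088, 3308398) = 83.07 + (+0.004615)·(-5) + (-0.008044)·(-260) = 83.07 -0.023 +2.091 = 85.138 m.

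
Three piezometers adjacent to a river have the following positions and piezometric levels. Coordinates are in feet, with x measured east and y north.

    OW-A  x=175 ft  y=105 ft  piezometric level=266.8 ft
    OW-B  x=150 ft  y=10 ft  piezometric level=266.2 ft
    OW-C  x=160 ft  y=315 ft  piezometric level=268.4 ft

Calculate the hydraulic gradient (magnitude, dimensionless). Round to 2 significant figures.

With h = a·x + b·y + c and OW-A as origin, the differences give:
  (-25)·a + (-95)·b = -0.6
  (-15)·a + 210·b = +1.6
Eliminate b (×210 and ×(-95), subtract): -6675·a = 26.00 → a = ∂h/∂x = -0.003895
Back-substitute: b = ∂h/∂y = +0.007341.
|∇h| = √(-0.003895² + 0.007341²) = 0.00831

0.0083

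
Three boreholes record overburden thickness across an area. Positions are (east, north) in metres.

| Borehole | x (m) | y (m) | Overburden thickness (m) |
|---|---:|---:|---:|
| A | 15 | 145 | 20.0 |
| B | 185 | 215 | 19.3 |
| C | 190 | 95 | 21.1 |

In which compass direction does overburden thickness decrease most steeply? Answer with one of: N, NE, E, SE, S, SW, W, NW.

Differences from A: to B (Δx, Δy, Δh) = (170, 70, -0.7); to C = (175, -50, +1.1).
Determinant of the coordinate differences = 170·(-50) − 175·70 = -20750.
∂d/∂x = [(-0.7)·(-50) − (+1.1)·70] / -20750 = +0.002024
∂d/∂y = [170·(+1.1) − 175·(-0.7)] / -20750 = -0.01492
Steepest decrease is along −∇f = (-0.002024 E, +0.01492 N) → north.

N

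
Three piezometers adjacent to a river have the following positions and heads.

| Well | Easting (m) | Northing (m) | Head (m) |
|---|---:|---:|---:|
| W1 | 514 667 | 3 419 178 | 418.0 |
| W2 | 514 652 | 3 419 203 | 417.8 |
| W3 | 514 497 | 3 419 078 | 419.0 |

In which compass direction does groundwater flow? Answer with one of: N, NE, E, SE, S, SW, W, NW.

Taking W1 as reference: W2−W1 = (-15, 25, -0.2); W3−W1 = (-170, -100, +1.0).
Solve a·Δx + b·Δy = Δh: det = (-15)·(-100) − (-170)·25 = 5750.
∂h/∂x = [(-0.2)·(-100) − (+1.0)·25] / 5750 = -0.0008696
∂h/∂y = [(-15)·(+1.0) − (-170)·(-0.2)] / 5750 = -0.008522
Flow = −∇h = (+0.0008696 east, +0.008522 north), which points north.

N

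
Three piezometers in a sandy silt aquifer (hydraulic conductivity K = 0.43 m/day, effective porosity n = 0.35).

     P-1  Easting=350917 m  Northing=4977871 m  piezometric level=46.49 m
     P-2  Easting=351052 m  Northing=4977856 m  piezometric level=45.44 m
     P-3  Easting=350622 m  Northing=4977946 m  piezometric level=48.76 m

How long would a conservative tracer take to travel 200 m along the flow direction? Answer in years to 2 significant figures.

With h = a·x + b·y + c and P-1 as origin, the differences give:
  135·a + (-15)·b = -1.05
  (-295)·a + 75·b = +2.27
Eliminate b (×75 and ×(-15), subtract): 5700·a = -44.700 → a = ∂h/∂x = -0.007842
Back-substitute: b = ∂h/∂y = -0.0005789.
|∇h| = √(-0.007842² + -0.0005789²) = 0.007863
Seepage velocity v = K·i/n = 0.43 × 0.007863 / 0.35 = 0.00966 m/day.
t = 200 / 0.00966 = 2.07e+04 days = 56.7 years.

57 years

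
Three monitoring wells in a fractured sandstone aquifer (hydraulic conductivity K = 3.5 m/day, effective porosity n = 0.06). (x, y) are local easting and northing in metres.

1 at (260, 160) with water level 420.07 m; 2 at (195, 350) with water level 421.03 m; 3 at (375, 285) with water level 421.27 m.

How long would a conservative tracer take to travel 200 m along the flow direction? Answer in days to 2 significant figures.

Taking 1 as reference: 2−1 = (-65, 190, +0.96); 3−1 = (115, 125, +1.20).
Determinant of the coordinate differences = (-65)·125 − 115·190 = -29975.
∂h/∂x = [(+0.96)·125 − (+1.20)·190] / -29975 = +0.003603
∂h/∂y = [(-65)·(+1.20) − 115·(+0.96)] / -29975 = +0.006285
|∇h| = √(0.003603² + 0.006285²) = 0.007245
Seepage velocity v = K·i/n = 3.5 × 0.007245 / 0.06 = 0.4226 m/day.
t = 200 / 0.4226 = 473.3 days.

470 days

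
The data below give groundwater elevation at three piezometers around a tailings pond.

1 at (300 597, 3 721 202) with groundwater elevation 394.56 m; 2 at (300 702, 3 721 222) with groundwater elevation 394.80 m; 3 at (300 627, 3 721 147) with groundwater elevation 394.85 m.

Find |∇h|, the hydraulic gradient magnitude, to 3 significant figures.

With h = a·x + b·y + c and 1 as origin, the differences give:
  105·a + 20·b = +0.24
  30·a + (-55)·b = +0.29
Eliminate b (×(-55) and ×20, subtract): -6375·a = -19.000 → a = ∂h/∂x = +0.002980
Back-substitute: b = ∂h/∂y = -0.003647.
|∇h| = √(0.002980² + -0.003647²) = 0.00471

0.00471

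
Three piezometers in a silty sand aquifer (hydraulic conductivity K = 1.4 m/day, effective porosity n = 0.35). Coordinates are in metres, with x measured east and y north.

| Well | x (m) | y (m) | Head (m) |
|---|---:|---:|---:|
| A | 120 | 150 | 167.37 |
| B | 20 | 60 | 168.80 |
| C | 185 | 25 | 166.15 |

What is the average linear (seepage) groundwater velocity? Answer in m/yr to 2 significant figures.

23 m/yr

With h = a·x + b·y + c and A as origin, the differences give:
  (-100)·a + (-90)·b = +1.43
  65·a + (-125)·b = -1.22
Eliminate b (×(-125) and ×(-90), subtract): 18350·a = -288.550 → a = ∂h/∂x = -0.01572
Back-substitute: b = ∂h/∂y = +0.001583.
|∇h| = √(-0.01572² + 0.001583²) = 0.0158
Seepage velocity v = K·i/n = 1.4 × 0.0158 / 0.35 = 0.0632 m/day = 23.08 m/yr.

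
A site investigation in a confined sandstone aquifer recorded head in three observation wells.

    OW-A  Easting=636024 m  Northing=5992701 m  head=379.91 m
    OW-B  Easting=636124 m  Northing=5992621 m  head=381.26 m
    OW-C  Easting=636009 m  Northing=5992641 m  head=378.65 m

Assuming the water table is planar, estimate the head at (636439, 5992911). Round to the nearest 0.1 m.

With h = a·x + b·y + c and OW-A as origin, the differences give:
  100·a + (-80)·b = +1.35
  (-15)·a + (-60)·b = -1.26
Eliminate b (×(-60) and ×(-80), subtract): -7200·a = -181.800 → a = ∂h/∂x = +0.02525
Back-substitute: b = ∂h/∂y = +0.01469.
h(636439, 5992911) = 379.91 + (+0.02525)·(415) + (+0.01469)·(210) = 379.91 +10.479 +3.084 = 393.473 m.

393.5 m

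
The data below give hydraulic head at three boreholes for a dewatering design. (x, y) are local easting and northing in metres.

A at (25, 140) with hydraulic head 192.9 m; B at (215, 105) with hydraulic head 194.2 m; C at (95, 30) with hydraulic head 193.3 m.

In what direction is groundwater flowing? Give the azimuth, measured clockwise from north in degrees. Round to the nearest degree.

263°

Differences from A: to B (Δx, Δy, Δh) = (190, -35, +1.3); to C = (70, -110, +0.4).
Solve a·Δx + b·Δy = Δh: det = 190·(-110) − 70·(-35) = -18450.
∂h/∂x = [(+1.3)·(-110) − (+0.4)·(-35)] / -18450 = +0.006992
∂h/∂y = [190·(+0.4) − 70·(+1.3)] / -18450 = +0.0008130
Flow direction (−∇h) has components (-0.006992 E, -0.0008130 N).
Azimuth = atan2(E, N) = atan2(-0.006992, -0.0008130) = 263.4° ≈ 263°.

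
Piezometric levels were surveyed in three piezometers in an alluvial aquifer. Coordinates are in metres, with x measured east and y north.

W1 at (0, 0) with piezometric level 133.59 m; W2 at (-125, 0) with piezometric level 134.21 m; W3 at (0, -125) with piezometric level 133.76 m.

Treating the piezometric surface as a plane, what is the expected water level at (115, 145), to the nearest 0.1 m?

∂h/∂x = (134.21 − 133.59) / (-125 − 0) = -0.004960
∂h/∂y = (133.76 − 133.59) / (-125 − 0) = -0.001360
h(115, 145) = 133.59 + (-0.004960)·(115) + (-0.001360)·(145) = 133.59 -0.570 -0.197 = 132.822 m.

132.8 m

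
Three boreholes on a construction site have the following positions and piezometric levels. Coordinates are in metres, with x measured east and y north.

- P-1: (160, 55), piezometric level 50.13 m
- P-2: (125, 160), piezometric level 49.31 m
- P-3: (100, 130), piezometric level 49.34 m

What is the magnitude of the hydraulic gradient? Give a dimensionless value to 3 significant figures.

With h = a·x + b·y + c and P-1 as origin, the differences give:
  (-35)·a + 105·b = -0.82
  (-60)·a + 75·b = -0.79
Eliminate b (×75 and ×105, subtract): 3675·a = 21.450 → a = ∂h/∂x = +0.005837
Back-substitute: b = ∂h/∂y = -0.005864.
|∇h| = √(0.005837² + -0.005864²) = 0.008274

0.00827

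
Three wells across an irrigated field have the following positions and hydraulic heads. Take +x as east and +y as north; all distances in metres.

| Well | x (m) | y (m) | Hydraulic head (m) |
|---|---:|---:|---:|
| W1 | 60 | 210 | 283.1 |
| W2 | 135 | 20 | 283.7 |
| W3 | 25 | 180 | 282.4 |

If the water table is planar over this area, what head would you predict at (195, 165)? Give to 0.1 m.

285.2 m

Three-point gradient (reference W1): Δ to W2 = (75, -190, +0.6), Δ to W3 = (-35, -30, -0.7).
∂h/∂x = +0.01697, ∂h/∂y = +0.003539 (det = -8900).
h(195, 165) = 283.1 + (+0.01697)·(135) + (+0.003539)·(-45) = 283.1 +2.290 -0.159 = 285.231 m.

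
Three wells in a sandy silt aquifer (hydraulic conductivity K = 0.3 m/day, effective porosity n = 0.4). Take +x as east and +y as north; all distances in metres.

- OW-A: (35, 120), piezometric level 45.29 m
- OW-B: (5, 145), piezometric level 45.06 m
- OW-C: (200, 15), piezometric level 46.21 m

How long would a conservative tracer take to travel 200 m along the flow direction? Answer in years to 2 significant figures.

68 years

Differences from OW-A: to OW-B (Δx, Δy, Δh) = (-30, 25, -0.23); to OW-C = (165, -105, +0.92).
Determinant of the coordinate differences = (-30)·(-105) − 165·25 = -975.
∂h/∂x = [(-0.23)·(-105) − (+0.92)·25] / -975 = -0.001179
∂h/∂y = [(-30)·(+0.92) − 165·(-0.23)] / -975 = -0.01062
|∇h| = √(-0.001179² + -0.01062²) = 0.01069
Seepage velocity v = K·i/n = 0.3 × 0.01069 / 0.4 = 0.008017 m/day.
t = 200 / 0.008017 = 2.495e+04 days = 68.3 years.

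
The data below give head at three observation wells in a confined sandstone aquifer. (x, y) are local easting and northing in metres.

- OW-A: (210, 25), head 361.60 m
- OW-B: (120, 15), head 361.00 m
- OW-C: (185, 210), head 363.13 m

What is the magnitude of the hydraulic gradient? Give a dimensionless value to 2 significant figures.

0.011

Three-point gradient (reference OW-A): Δ to OW-B = (-90, -10, -0.60), Δ to OW-C = (-25, 185, +1.53).
∂h/∂x = +0.005663, ∂h/∂y = +0.009036 (det = -16900).
|∇h| = √(0.005663² + 0.009036²) = 0.01066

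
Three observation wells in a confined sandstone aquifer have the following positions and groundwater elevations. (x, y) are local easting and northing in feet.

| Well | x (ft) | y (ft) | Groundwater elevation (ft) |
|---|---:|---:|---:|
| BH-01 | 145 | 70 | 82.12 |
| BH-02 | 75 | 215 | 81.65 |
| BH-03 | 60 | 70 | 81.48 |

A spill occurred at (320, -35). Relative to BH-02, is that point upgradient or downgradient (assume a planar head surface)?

upgradient

Taking BH-01 as reference: BH-02−BH-01 = (-70, 145, -0.47); BH-03−BH-01 = (-85, 0, -0.64).
Determinant of the coordinate differences = (-70)·0 − (-85)·145 = 12325.
∂h/∂x = [(-0.47)·0 − (-0.64)·145] / 12325 = +0.007529
∂h/∂y = [(-70)·(-0.64) − (-85)·(-0.47)] / 12325 = +0.0003935
Head at (320, -35) = 82.12 + (+0.007529)·(175) + (+0.0003935)·(-105) = 83.40 ft.
That is higher than the 81.65 ft at BH-02, so the point is upgradient.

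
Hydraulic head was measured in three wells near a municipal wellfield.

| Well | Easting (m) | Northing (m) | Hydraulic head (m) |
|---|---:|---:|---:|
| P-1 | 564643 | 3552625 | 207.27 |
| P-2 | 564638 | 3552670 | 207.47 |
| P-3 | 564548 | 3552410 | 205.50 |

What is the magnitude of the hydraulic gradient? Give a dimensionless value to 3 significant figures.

Taking P-1 as reference: P-2−P-1 = (-5, 45, +0.20); P-3−P-1 = (-95, -215, -1.77).
Determinant of the coordinate differences = (-5)·(-215) − (-95)·45 = 5350.
∂h/∂x = [(+0.20)·(-215) − (-1.77)·45] / 5350 = +0.006850
∂h/∂y = [(-5)·(-1.77) − (-95)·(+0.20)] / 5350 = +0.005206
|∇h| = √(0.006850² + 0.005206²) = 0.008604

0.00860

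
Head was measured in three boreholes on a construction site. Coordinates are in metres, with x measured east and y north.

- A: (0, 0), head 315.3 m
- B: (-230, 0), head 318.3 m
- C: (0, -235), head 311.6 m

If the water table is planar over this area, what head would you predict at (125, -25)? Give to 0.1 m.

∂h/∂x = (318.3 − 315.3) / (-230 − 0) = -0.01304
∂h/∂y = (311.6 − 315.3) / (-235 − 0) = +0.01574
h(125, -25) = 315.3 + (-0.01304)·(125) + (+0.01574)·(-25) = 315.3 -1.630 -0.394 = 313.276 m.

313.3 m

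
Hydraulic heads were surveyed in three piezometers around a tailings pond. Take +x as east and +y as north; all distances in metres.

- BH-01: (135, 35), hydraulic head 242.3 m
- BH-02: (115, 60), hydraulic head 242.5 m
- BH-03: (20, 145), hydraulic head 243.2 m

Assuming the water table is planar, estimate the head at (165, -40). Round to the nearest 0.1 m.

241.7 m

Taking BH-01 as reference: BH-02−BH-01 = (-20, 25, +0.2); BH-03−BH-01 = (-115, 110, +0.9).
Determinant of the coordinate differences = (-20)·110 − (-115)·25 = 675.
∂h/∂x = [(+0.2)·110 − (+0.9)·25] / 675 = -0.0007407
∂h/∂y = [(-20)·(+0.9) − (-115)·(+0.2)] / 675 = +0.007407
h(165, -40) = 242.3 + (-0.0007407)·(30) + (+0.007407)·(-75) = 242.3 -0.022 -0.556 = 241.722 m.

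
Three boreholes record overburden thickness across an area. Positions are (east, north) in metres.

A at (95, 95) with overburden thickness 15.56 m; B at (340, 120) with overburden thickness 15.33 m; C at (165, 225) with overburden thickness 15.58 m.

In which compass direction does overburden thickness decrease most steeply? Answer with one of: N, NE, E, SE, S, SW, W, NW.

Differences from A: to B (Δx, Δy, Δh) = (245, 25, -0.23); to C = (70, 130, +0.02).
Solve a·Δx + b·Δy = Δd: det = 245·130 − 70·25 = 30100.
∂d/∂x = [(-0.23)·130 − (+0.02)·25] / 30100 = -0.001010
∂d/∂y = [245·(+0.02) − 70·(-0.23)] / 30100 = +0.0006977
Steepest decrease is along −∇f = (+0.001010 E, -0.0006977 N) → southeast.

SE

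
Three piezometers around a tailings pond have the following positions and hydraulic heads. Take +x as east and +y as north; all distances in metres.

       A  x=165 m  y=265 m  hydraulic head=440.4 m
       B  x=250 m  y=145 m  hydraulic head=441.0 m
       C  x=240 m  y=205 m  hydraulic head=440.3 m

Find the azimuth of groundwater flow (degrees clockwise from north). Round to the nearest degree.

With h = a·x + b·y + c and A as origin, the differences give:
  85·a + (-120)·b = +0.6
  75·a + (-60)·b = -0.1
Eliminate b (×(-60) and ×(-120), subtract): 3900·a = -48.00 → a = ∂h/∂x = -0.01231
Back-substitute: b = ∂h/∂y = -0.01372.
Flow direction (−∇h) has components (+0.01231 E, +0.01372 N).
Azimuth = atan2(E, N) = atan2(+0.01231, +0.01372) = 41.9° ≈ 042°.

042°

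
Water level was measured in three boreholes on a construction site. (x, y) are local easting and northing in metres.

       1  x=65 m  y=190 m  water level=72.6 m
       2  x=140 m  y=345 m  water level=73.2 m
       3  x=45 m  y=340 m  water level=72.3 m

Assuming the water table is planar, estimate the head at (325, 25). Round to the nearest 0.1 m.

75.2 m

Three-point gradient (reference 1): Δ to 2 = (75, 155, +0.6), Δ to 3 = (-20, 150, -0.3).
∂h/∂x = +0.009512, ∂h/∂y = -0.0007317 (det = 14350).
h(325, 25) = 72.6 + (+0.009512)·(260) + (-0.0007317)·(-165) = 72.6 +2.473 +0.121 = 75.194 m.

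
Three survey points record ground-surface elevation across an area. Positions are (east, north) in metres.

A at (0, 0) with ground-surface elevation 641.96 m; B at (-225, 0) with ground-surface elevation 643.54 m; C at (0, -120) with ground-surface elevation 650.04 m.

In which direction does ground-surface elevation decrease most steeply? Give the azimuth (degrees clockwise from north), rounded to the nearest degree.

006°

∂z/∂x = (643.54 − 641.96) / (-225 − 0) = -0.007022
∂z/∂y = (650.04 − 641.96) / (-120 − 0) = -0.06733
Steepest decrease is along −∇f: components (+0.007022 E, +0.06733 N).
Azimuth = atan2(+0.007022, +0.06733) = 6.0° ≈ 006°.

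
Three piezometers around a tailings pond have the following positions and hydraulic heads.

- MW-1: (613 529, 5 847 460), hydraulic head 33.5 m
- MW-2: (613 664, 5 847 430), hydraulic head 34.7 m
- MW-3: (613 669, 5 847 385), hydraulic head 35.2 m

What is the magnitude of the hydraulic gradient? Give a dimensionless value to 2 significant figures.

Taking MW-1 as reference: MW-2−MW-1 = (135, -30, +1.2); MW-3−MW-1 = (140, -75, +1.7).
Determinant of the coordinate differences = 135·(-75) − 140·(-30) = -5925.
∂h/∂x = [(+1.2)·(-75) − (+1.7)·(-30)] / -5925 = +0.006582
∂h/∂y = [135·(+1.7) − 140·(+1.2)] / -5925 = -0.01038
|∇h| = √(0.006582² + -0.01038²) = 0.01229

0.012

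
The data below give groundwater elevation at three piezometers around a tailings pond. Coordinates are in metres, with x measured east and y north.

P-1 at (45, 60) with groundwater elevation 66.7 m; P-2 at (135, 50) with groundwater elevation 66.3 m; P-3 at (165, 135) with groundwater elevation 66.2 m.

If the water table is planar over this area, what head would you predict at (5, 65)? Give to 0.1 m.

Three-point gradient (reference P-1): Δ to P-2 = (90, -10, -0.4), Δ to P-3 = (120, 75, -0.5).
∂h/∂x = -0.004403, ∂h/∂y = +0.0003774 (det = 7950).
h(5, 65) = 66.7 + (-0.004403)·(-40) + (+0.0003774)·(5) = 66.7 +0.176 +0.002 = 66.878 m.

66.9 m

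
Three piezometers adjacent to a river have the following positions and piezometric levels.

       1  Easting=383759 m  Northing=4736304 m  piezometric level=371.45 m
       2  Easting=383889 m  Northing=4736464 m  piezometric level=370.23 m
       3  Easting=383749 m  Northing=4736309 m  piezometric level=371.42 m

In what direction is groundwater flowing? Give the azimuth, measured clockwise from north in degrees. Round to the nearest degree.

With h = a·x + b·y + c and 1 as origin, the differences give:
  130·a + 160·b = -1.22
  (-10)·a + 5·b = -0.03
Eliminate b (×5 and ×160, subtract): 2250·a = -1.300 → a = ∂h/∂x = -0.0005778
Back-substitute: b = ∂h/∂y = -0.007156.
Flow direction (−∇h) has components (+0.0005778 E, +0.007156 N).
Azimuth = atan2(E, N) = atan2(+0.0005778, +0.007156) = 4.6° ≈ 005°.

005°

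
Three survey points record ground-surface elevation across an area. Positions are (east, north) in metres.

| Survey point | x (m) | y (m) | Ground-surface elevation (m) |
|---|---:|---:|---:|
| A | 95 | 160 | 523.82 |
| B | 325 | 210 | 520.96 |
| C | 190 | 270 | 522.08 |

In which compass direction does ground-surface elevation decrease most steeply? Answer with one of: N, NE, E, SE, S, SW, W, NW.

NE

Taking A as reference: B−A = (230, 50, -2.86); C−A = (95, 110, -1.74).
Determinant of the coordinate differences = 230·110 − 95·50 = 20550.
∂z/∂x = [(-2.86)·110 − (-1.74)·50] / 20550 = -0.01108
∂z/∂y = [230·(-1.74) − 95·(-2.86)] / 20550 = -0.006253
Steepest decrease is along −∇f = (+0.01108 E, +0.006253 N) → northeast.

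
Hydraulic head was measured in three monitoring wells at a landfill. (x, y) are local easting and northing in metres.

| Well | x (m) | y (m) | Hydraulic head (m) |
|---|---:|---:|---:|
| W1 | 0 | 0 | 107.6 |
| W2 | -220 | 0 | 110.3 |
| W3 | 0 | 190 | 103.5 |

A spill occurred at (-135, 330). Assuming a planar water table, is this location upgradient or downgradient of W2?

∂h/∂x = (110.3 − 107.6) / (-220 − 0) = -0.01227
∂h/∂y = (103.5 − 107.6) / (190 − 0) = -0.02158
Head at (-135, 330) = 107.6 + (-0.01227)·(-135) + (-0.02158)·(330) = 102.14 m.
That is lower than the 110.3 m at W2, so the point is downgradient.

downgradient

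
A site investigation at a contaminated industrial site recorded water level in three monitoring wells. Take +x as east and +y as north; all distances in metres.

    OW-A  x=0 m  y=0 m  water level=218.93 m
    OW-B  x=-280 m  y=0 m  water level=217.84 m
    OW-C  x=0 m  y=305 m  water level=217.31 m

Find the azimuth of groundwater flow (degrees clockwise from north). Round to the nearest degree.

324°

∂h/∂x = (217.84 − 218.93) / (-280 − 0) = +0.003893
∂h/∂y = (217.31 − 218.93) / (305 − 0) = -0.005311
Flow direction (−∇h) has components (-0.003893 E, +0.005311 N).
Azimuth = atan2(E, N) = atan2(-0.003893, +0.005311) = 323.8° ≈ 324°.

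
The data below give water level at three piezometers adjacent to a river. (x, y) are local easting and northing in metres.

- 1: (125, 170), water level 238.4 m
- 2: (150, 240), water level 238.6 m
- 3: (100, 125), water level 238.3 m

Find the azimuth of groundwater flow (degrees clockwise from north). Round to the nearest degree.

141°

Taking 1 as reference: 2−1 = (25, 70, +0.2); 3−1 = (-25, -45, -0.1).
Solve a·Δx + b·Δy = Δh: det = 25·(-45) − (-25)·70 = 625.
∂h/∂x = [(+0.2)·(-45) − (-0.1)·70] / 625 = -0.003200
∂h/∂y = [25·(-0.1) − (-25)·(+0.2)] / 625 = +0.004000
Flow direction (−∇h) has components (+0.003200 E, -0.004000 N).
Azimuth = atan2(E, N) = atan2(+0.003200, -0.004000) = 141.3° ≈ 141°.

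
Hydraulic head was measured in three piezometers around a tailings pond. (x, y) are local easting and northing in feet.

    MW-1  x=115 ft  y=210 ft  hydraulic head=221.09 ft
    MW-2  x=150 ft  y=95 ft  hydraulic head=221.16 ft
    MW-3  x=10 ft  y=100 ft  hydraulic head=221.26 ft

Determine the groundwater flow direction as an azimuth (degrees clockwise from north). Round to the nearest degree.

With h = a·x + b·y + c and MW-1 as origin, the differences give:
  35·a + (-115)·b = +0.07
  (-105)·a + (-110)·b = +0.17
Eliminate b (×(-110) and ×(-115), subtract): -15925·a = 11.850 → a = ∂h/∂x = -0.0007441
Back-substitute: b = ∂h/∂y = -0.0008352.
Flow direction (−∇h) has components (+0.0007441 E, +0.0008352 N).
Azimuth = atan2(E, N) = atan2(+0.0007441, +0.0008352) = 41.7° ≈ 042°.

042°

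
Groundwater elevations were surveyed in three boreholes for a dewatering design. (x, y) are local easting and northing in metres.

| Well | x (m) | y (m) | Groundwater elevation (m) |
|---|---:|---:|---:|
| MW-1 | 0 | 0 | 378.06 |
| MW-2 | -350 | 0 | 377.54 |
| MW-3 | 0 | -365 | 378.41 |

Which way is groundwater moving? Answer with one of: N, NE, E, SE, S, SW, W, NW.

NW

∂h/∂x = (377.54 − 378.06) / (-350 − 0) = +0.001486
∂h/∂y = (378.41 − 378.06) / (-365 − 0) = -0.0009589
Flow = −∇h = (-0.001486 east, +0.0009589 north), which points northwest.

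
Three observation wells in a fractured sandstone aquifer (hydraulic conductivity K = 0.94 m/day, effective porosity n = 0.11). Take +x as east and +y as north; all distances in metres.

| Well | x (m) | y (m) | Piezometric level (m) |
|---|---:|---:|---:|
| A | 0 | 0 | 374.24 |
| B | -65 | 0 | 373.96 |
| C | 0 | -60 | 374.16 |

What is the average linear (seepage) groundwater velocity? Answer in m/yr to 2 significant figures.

∂h/∂x = (373.96 − 374.24) / (-65 − 0) = +0.004308
∂h/∂y = (374.16 − 374.24) / (-60 − 0) = +0.001333
|∇h| = √(0.004308² + 0.001333²) = 0.00451
Seepage velocity v = K·i/n = 0.94 × 0.00451 / 0.11 = 0.03854 m/day = 14.08 m/yr.

14 m/yr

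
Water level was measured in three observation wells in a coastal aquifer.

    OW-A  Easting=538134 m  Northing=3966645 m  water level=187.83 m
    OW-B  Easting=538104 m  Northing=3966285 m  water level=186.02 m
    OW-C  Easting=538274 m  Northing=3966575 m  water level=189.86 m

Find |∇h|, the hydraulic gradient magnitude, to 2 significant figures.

Three-point gradient (reference OW-A): Δ to OW-B = (-30, -360, -1.81), Δ to OW-C = (140, -70, +2.03).
∂h/∂x = +0.01633, ∂h/∂y = +0.003667 (det = 52500).
|∇h| = √(0.01633² + 0.003667²) = 0.01674

0.017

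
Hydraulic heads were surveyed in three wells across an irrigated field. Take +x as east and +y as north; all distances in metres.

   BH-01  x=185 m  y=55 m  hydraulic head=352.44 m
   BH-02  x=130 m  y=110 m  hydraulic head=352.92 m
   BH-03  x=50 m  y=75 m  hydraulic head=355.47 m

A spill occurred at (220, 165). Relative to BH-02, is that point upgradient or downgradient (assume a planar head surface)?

downgradient

With h = a·x + b·y + c and BH-01 as origin, the differences give:
  (-55)·a + 55·b = +0.48
  (-135)·a + 20·b = +3.03
Eliminate b (×20 and ×55, subtract): 6325·a = -157.050 → a = ∂h/∂x = -0.02483
Back-substitute: b = ∂h/∂y = -0.01610.
Head at (220, 165) = 352.44 + (-0.02483)·(35) + (-0.01610)·(110) = 349.80 m.
That is lower than the 352.92 m at BH-02, so the point is downgradient.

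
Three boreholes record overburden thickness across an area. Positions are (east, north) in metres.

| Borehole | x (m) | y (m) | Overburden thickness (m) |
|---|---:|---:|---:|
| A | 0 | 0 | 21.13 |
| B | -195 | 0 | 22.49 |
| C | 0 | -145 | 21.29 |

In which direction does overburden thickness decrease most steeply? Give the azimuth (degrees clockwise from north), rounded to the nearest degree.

∂d/∂x = (22.49 − 21.13) / (-195 − 0) = -0.006974
∂d/∂y = (21.29 − 21.13) / (-145 − 0) = -0.001103
Steepest decrease is along −∇f: components (+0.006974 E, +0.001103 N).
Azimuth = atan2(+0.006974, +0.001103) = 81.0° ≈ 081°.

081°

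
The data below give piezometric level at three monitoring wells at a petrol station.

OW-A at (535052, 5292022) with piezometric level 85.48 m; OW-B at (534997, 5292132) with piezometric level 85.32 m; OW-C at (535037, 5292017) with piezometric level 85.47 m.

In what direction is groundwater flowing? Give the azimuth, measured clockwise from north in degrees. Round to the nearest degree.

314°

Three-point gradient (reference OW-A): Δ to OW-B = (-55, 110, -0.16), Δ to OW-C = (-15, -5, -0.01).
∂h/∂x = +0.0009870, ∂h/∂y = -0.0009610 (det = 1925).
Flow direction (−∇h) has components (-0.0009870 E, +0.0009610 N).
Azimuth = atan2(E, N) = atan2(-0.0009870, +0.0009610) = 314.2° ≈ 314°.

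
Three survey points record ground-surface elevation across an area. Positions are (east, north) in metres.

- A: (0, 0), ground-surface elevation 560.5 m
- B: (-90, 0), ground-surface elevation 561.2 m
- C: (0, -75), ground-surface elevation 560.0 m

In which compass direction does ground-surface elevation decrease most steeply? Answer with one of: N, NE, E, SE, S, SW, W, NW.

SE

∂z/∂x = (561.2 − 560.5) / (-90 − 0) = -0.007778
∂z/∂y = (560.0 − 560.5) / (-75 − 0) = +0.006667
Steepest decrease is along −∇f = (+0.007778 E, -0.006667 N) → southeast.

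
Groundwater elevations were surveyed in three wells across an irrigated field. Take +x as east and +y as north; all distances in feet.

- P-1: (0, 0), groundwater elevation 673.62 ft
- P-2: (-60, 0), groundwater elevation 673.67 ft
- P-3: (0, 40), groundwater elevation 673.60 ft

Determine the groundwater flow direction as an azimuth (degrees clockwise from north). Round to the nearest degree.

∂h/∂x = (673.67 − 673.62) / (-60 − 0) = -0.0008333
∂h/∂y = (673.60 − 673.62) / (40 − 0) = -0.0005000
Flow direction (−∇h) has components (+0.0008333 E, +0.0005000 N).
Azimuth = atan2(E, N) = atan2(+0.0008333, +0.0005000) = 59.0° ≈ 059°.

059°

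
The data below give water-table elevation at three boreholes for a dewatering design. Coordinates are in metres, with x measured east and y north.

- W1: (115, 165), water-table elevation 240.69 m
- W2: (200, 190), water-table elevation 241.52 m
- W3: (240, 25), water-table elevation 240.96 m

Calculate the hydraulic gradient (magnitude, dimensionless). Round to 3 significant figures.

Taking W1 as reference: W2−W1 = (85, 25, +0.83); W3−W1 = (125, -140, +0.27).
Solve a·Δx + b·Δy = Δh: det = 85·(-140) − 125·25 = -15025.
∂h/∂x = [(+0.83)·(-140) − (+0.27)·25] / -15025 = +0.008183
∂h/∂y = [85·(+0.27) − 125·(+0.83)] / -15025 = +0.005378
|∇h| = √(0.008183² + 0.005378²) = 0.009792

0.00979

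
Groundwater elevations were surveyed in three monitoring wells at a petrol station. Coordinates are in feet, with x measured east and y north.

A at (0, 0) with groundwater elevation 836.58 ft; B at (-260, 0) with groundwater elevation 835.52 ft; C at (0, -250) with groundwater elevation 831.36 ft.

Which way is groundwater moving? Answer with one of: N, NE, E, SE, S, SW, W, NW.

∂h/∂x = (835.52 − 836.58) / (-260 − 0) = +0.004077
∂h/∂y = (831.36 − 836.58) / (-250 − 0) = +0.02088
Flow = −∇h = (-0.004077 east, -0.02088 north), which points south.

S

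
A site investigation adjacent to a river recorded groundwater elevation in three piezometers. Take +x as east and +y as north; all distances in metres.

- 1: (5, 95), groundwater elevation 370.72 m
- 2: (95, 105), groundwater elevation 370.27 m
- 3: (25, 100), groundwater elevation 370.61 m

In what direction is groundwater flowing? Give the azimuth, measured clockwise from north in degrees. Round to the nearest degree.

052°

Taking 1 as reference: 2−1 = (90, 10, -0.45); 3−1 = (20, 5, -0.11).
Determinant of the coordinate differences = 90·5 − 20·10 = 250.
∂h/∂x = [(-0.45)·5 − (-0.11)·10] / 250 = -0.004600
∂h/∂y = [90·(-0.11) − 20·(-0.45)] / 250 = -0.003600
Flow direction (−∇h) has components (+0.004600 E, +0.003600 N).
Azimuth = atan2(E, N) = atan2(+0.004600, +0.003600) = 52.0° ≈ 052°.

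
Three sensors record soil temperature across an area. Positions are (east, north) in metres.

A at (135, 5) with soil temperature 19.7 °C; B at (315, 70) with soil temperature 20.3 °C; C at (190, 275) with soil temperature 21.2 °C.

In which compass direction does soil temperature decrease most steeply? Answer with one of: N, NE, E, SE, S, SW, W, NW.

With T = a·x + b·y + c and A as origin, the differences give:
  180·a + 65·b = +0.6
  55·a + 270·b = +1.5
Eliminate b (×270 and ×65, subtract): 45025·a = 64.50 → a = ∂T/∂x = +0.001433
Back-substitute: b = ∂T/∂y = +0.005264.
Steepest decrease is along −∇f = (-0.001433 E, -0.005264 N) → south.

S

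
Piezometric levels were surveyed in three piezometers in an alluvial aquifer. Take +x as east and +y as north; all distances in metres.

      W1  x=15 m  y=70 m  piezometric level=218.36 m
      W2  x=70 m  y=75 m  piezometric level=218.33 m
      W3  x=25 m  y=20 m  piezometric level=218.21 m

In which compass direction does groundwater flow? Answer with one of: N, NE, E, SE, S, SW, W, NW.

Differences from W1: to W2 (Δx, Δy, Δh) = (55, 5, -0.03); to W3 = (10, -50, -0.15).
Solve a·Δx + b·Δy = Δh: det = 55·(-50) − 10·5 = -2800.
∂h/∂x = [(-0.03)·(-50) − (-0.15)·5] / -2800 = -0.0008036
∂h/∂y = [55·(-0.15) − 10·(-0.03)] / -2800 = +0.002839
Flow = −∇h = (+0.0008036 east, -0.002839 north), which points south.

S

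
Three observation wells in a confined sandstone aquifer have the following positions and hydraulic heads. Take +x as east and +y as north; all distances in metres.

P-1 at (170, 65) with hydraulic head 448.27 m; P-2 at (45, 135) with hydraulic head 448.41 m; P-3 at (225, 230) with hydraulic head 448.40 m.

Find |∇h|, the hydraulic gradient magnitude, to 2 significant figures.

0.0011

Differences from P-1: to P-2 (Δx, Δy, Δh) = (-125, 70, +0.14); to P-3 = (55, 165, +0.13).
Determinant of the coordinate differences = (-125)·165 − 55·70 = -24475.
∂h/∂x = [(+0.14)·165 − (+0.13)·70] / -24475 = -0.0005720
∂h/∂y = [(-125)·(+0.13) − 55·(+0.14)] / -24475 = +0.0009785
|∇h| = √(-0.0005720² + 0.0009785²) = 0.001133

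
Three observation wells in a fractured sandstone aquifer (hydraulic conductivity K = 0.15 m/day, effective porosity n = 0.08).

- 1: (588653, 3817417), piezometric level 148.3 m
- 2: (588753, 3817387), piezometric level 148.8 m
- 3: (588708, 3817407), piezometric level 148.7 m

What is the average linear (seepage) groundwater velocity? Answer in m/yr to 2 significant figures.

Three-point gradient (reference 1): Δ to 2 = (100, -30, +0.5), Δ to 3 = (55, -10, +0.4).
∂h/∂x = +0.01077, ∂h/∂y = +0.01923 (det = 650).
|∇h| = √(0.01077² + 0.01923²) = 0.02204
Seepage velocity v = K·i/n = 0.15 × 0.02204 / 0.08 = 0.04133 m/day = 15.1 m/yr.

15 m/yr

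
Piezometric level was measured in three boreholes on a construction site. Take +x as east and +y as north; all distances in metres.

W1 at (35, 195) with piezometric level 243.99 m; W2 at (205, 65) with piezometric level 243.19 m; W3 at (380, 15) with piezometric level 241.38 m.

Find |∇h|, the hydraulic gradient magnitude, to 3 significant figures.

Taking W1 as reference: W2−W1 = (170, -130, -0.80); W3−W1 = (345, -180, -2.61).
Determinant of the coordinate differences = 170·(-180) − 345·(-130) = 14250.
∂h/∂x = [(-0.80)·(-180) − (-2.61)·(-130)] / 14250 = -0.01371
∂h/∂y = [170·(-2.61) − 345·(-0.80)] / 14250 = -0.01177
|∇h| = √(-0.01371² + -0.01177²) = 0.01807

0.0181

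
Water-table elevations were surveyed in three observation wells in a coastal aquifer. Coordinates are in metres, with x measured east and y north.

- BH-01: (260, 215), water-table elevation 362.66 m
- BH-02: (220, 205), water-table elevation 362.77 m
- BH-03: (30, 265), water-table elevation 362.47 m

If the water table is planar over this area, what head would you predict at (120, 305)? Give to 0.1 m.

362.1 m

Differences from BH-01: to BH-02 (Δx, Δy, Δh) = (-40, -10, +0.11); to BH-03 = (-230, 50, -0.19).
Determinant of the coordinate differences = (-40)·50 − (-230)·(-10) = -4300.
∂h/∂x = [(+0.11)·50 − (-0.19)·(-10)] / -4300 = -0.0008372
∂h/∂y = [(-40)·(-0.19) − (-230)·(+0.11)] / -4300 = -0.007651
h(120, 305) = 362.66 + (-0.0008372)·(-140) + (-0.007651)·(90) = 362.66 +0.117 -0.689 = 362.089 m.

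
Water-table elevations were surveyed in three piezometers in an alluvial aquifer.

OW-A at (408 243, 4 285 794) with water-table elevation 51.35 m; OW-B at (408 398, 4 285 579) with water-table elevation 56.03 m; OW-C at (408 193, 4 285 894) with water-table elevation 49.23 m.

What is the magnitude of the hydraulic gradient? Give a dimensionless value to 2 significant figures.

0.020

With h = a·x + b·y + c and OW-A as origin, the differences give:
  155·a + (-215)·b = +4.68
  (-50)·a + 100·b = -2.12
Eliminate b (×100 and ×(-215), subtract): 4750·a = 12.200 → a = ∂h/∂x = +0.002568
Back-substitute: b = ∂h/∂y = -0.01992.
|∇h| = √(0.002568² + -0.01992²) = 0.02008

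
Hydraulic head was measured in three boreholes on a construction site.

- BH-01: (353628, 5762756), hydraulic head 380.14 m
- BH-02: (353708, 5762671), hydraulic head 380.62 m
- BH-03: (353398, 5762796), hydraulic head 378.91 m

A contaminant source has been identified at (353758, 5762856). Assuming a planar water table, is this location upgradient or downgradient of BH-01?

Differences from BH-01: to BH-02 (Δx, Δy, Δh) = (80, -85, +0.48); to BH-03 = (-230, 40, -1.23).
Determinant of the coordinate differences = 80·40 − (-230)·(-85) = -16350.
∂h/∂x = [(+0.48)·40 − (-1.23)·(-85)] / -16350 = +0.005220
∂h/∂y = [80·(-1.23) − (-230)·(+0.48)] / -16350 = -0.0007339
Head at (353758, 5762856) = 380.14 + (+0.005220)·(130) + (-0.0007339)·(100) = 380.75 m.
That is higher than the 380.14 m at BH-01, so the point is upgradient.

upgradient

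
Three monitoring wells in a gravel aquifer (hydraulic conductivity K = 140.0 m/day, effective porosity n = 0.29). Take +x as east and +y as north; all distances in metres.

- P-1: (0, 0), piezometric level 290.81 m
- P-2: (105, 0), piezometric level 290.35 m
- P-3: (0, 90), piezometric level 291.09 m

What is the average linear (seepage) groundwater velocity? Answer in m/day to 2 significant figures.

2.6 m/day

∂h/∂x = (290.35 − 290.81) / (105 − 0) = -0.004381
∂h/∂y = (291.09 − 290.81) / (90 − 0) = +0.003111
|∇h| = √(-0.004381² + 0.003111²) = 0.005373
Seepage velocity v = K·i/n = 140.0 × 0.005373 / 0.29 = 2.594 m/day.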